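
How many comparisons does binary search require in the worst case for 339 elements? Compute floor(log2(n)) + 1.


Binary search halves the search space each step.
Maximum comparisons = floor(log2(339)) + 1
log2(339) = 8.4051
floor(log2(339)) = 8, so 8 + 1 = 9
Final answer: 9


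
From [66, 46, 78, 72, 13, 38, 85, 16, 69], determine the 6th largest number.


Sort descending: [85, 78, 72, 69, 66, 46, 38, 16, 13]
The 6th element (1-indexed) is at index 5.
Value = 46
Final answer: 46


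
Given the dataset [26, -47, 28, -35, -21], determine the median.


First, sort the list: [-47, -35, -21, 26, 28]
The list has 5 elements (odd count).
The middle index is 2 (0-based), and the element there is -21.
Final answer: -21


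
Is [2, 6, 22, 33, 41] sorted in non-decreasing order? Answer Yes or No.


Check consecutive pairs:
  2 <= 6? True
  6 <= 22? True
  22 <= 33? True
  33 <= 41? True
Every consecutive pair is in order, so the list is non-decreasing.
Final answer: Yes


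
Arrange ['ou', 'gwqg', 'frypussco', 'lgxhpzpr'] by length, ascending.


Compute lengths:
  'ou' has length 2
  'gwqg' has length 4
  'frypussco' has length 9
  'lgxhpzpr' has length 8
Lengths in increasing order: 2 < 4 < 8 < 9
Listing the words in that order gives the answer.
Final answer: ['ou', 'gwqg', 'lgxhpzpr', 'frypussco']


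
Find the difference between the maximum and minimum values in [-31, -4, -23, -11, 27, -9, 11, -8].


Maximum value: 27
Minimum value: -31
Range = 27 - (-31) = 58
Final answer: 58


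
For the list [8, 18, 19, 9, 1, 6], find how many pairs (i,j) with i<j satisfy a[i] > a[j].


For each element, count the later elements that are smaller than it:
  8 (index 0): smaller elements after it = [1, 6] -> 2
  18 (index 1): smaller elements after it = [9, 1, 6] -> 3
  19 (index 2): smaller elements after it = [9, 1, 6] -> 3
  9 (index 3): smaller elements after it = [1, 6] -> 2
  1 (index 4): smaller elements after it = [] -> 0
Total inversions = 2 + 3 + 3 + 2 + 0 = 10
Final answer: 10


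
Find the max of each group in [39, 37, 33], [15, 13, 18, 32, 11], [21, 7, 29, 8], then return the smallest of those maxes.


Find max of each group:
  Group 1: [39, 37, 33] -> max = 39
  Group 2: [15, 13, 18, 32, 11] -> max = 32
  Group 3: [21, 7, 29, 8] -> max = 29
Maxes: [39, 32, 29]
Minimum of maxes = 29
Final answer: 29


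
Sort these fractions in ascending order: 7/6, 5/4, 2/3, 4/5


Convert to decimal for comparison:
  7/6 = 1.1667
  5/4 = 1.25
  2/3 = 0.6667
  4/5 = 0.8
Decimals in increasing order: 0.6667 < 0.8 < 1.1667 < 1.25
Writing each back as its fraction gives the sorted order.
Final answer: 2/3, 4/5, 7/6, 5/4


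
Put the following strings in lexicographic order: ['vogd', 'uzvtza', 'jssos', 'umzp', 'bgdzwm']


Compare strings character by character (the first differing letter decides):
  'bgdzwm' < 'jssos' since 'b' < 'j' at position 1
  'jssos' < 'umzp' since 'j' < 'u' at position 1
  'umzp' < 'uzvtza' since 'm' < 'z' at position 2
  'uzvtza' < 'vogd' since 'u' < 'v' at position 1
Chaining these comparisons gives the alphabetical order.
Final answer: ['bgdzwm', 'jssos', 'umzp', 'uzvtza', 'vogd']


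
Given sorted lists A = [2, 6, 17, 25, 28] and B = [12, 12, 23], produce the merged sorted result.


List A: [2, 6, 17, 25, 28]
List B: [12, 12, 23]
Repeatedly compare the front elements and take the smaller:
  2 vs 12 -> take 2
  6 vs 12 -> take 6
  17 vs 12 -> take 12
  17 vs 12 -> take 12
  17 vs 23 -> take 17
  25 vs 23 -> take 23
  B is exhausted; append the rest of A: [25, 28]
Final answer: [2, 6, 12, 12, 17, 23, 25, 28]


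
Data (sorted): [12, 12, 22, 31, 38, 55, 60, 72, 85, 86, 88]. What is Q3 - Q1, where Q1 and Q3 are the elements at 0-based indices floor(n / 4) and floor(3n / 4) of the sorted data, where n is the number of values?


The data has n = 11 elements.
Q1 index = floor(11 / 4) = floor(2.75) = 2; Q3 index = floor(3 * 11 / 4) = floor(8.25) = 8
Q1 = element at index 2 = 22
Q3 = element at index 8 = 85
IQR = 85 - 22 = 63
Final answer: 63


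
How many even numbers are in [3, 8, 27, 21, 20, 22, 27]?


Check each element:
  3 is odd
  8 is even
  27 is odd
  21 is odd
  20 is even
  22 is even
  27 is odd
Evens: [8, 20, 22]
Count of evens = 3
Final answer: 3


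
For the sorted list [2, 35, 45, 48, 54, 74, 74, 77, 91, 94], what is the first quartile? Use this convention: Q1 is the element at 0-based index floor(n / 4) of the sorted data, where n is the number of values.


The list has n = 10 elements.
Q1 index = floor(10 / 4) = floor(2.5) = 2
Counting from index 0 in the sorted data, the element at index 2 is 45.
Final answer: 45


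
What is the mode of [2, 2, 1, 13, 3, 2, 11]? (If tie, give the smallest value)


Count the frequency of each value:
  1 appears 1 time(s)
  2 appears 3 time(s)
  3 appears 1 time(s)
  11 appears 1 time(s)
  13 appears 1 time(s)
Maximum frequency is 3.
Only 2 reaches that frequency, so it is the mode.
Final answer: 2


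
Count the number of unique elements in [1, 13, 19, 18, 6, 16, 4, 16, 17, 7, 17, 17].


List all unique values:
Distinct values: [1, 4, 6, 7, 13, 16, 17, 18, 19]
Count = 9
Final answer: 9


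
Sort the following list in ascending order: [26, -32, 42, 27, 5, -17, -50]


Original list: [26, -32, 42, 27, 5, -17, -50]
Repeatedly take the smallest remaining element:
  Remaining [26, -32, 42, 27, 5, -17, -50] -> smallest is -50
  Remaining [26, -32, 42, 27, 5, -17] -> smallest is -32
  Remaining [26, 42, 27, 5, -17] -> smallest is -17
  Remaining [26, 42, 27, 5] -> smallest is 5
  Remaining [26, 42, 27] -> smallest is 26
  Remaining [42, 27] -> smallest is 27
  Remaining [42] -> smallest is 42
Collecting the picks in order gives the sorted list.
Final answer: [-50, -32, -17, 5, 26, 27, 42]


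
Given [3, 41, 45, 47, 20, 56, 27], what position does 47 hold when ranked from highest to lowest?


Sort descending: [56, 47, 45, 41, 27, 20, 3]
Find 47 in the sorted list.
47 is at position 2.
Final answer: 2


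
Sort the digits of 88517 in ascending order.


The number 88517 has digits: 8, 8, 5, 1, 7
Sorted: 1, 5, 7, 8, 8
Joining the sorted digits gives the result.
Final answer: 15788


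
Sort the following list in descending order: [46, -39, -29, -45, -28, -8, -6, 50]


Original list: [46, -39, -29, -45, -28, -8, -6, 50]
Repeatedly take the largest remaining element:
  Remaining [46, -39, -29, -45, -28, -8, -6, 50] -> largest is 50
  Remaining [46, -39, -29, -45, -28, -8, -6] -> largest is 46
  Remaining [-39, -29, -45, -28, -8, -6] -> largest is -6
  Remaining [-39, -29, -45, -28, -8] -> largest is -8
  Remaining [-39, -29, -45, -28] -> largest is -28
  Remaining [-39, -29, -45] -> largest is -29
  Remaining [-39, -45] -> largest is -39
  Remaining [-45] -> largest is -45
Collecting the picks in order gives the descending list.
Final answer: [50, 46, -6, -8, -28, -29, -39, -45]


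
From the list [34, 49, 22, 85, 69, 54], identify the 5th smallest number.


Sort ascending: [22, 34, 49, 54, 69, 85]
The 5th element (1-indexed) is at index 4.
Value = 69
Final answer: 69


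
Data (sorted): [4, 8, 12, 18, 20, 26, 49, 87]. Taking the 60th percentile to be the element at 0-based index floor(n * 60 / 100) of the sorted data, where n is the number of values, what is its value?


The dataset has n = 8 elements.
Index = floor(8 * 60 / 100) = floor(480 / 100) = floor(4.8) = 4
Counting from index 0 in the sorted data, the element at index 4 is 20.
Final answer: 20


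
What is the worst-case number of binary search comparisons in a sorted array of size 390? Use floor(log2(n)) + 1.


Binary search halves the search space each step.
Maximum comparisons = floor(log2(390)) + 1
log2(390) = 8.6073
floor(log2(390)) = 8, so 8 + 1 = 9
Final answer: 9


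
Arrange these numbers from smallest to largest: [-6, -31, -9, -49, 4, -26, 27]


Original list: [-6, -31, -9, -49, 4, -26, 27]
Repeatedly take the smallest remaining element:
  Remaining [-6, -31, -9, -49, 4, -26, 27] -> smallest is -49
  Remaining [-6, -31, -9, 4, -26, 27] -> smallest is -31
  Remaining [-6, -9, 4, -26, 27] -> smallest is -26
  Remaining [-6, -9, 4, 27] -> smallest is -9
  Remaining [-6, 4, 27] -> smallest is -6
  Remaining [4, 27] -> smallest is 4
  Remaining [27] -> smallest is 27
Collecting the picks in order gives the sorted list.
Final answer: [-49, -31, -26, -9, -6, 4, 27]


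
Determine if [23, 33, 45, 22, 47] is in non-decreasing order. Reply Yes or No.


Check consecutive pairs:
  23 <= 33? True
  33 <= 45? True
  45 <= 22? False
  22 <= 47? True
1 consecutive pair(s) are out of order, so the list is not sorted.
Final answer: No


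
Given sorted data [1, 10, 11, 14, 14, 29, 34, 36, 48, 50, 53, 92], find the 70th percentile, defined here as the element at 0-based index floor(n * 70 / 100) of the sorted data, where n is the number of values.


The dataset has n = 12 elements.
Index = floor(12 * 70 / 100) = floor(840 / 100) = floor(8.4) = 8
Counting from index 0 in the sorted data, the element at index 8 is 48.
Final answer: 48


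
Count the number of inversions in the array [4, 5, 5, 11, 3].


For each element, count the later elements that are smaller than it:
  4 (index 0): smaller elements after it = [3] -> 1
  5 (index 1): smaller elements after it = [3] -> 1
  5 (index 2): smaller elements after it = [3] -> 1
  11 (index 3): smaller elements after it = [3] -> 1
Total inversions = 1 + 1 + 1 + 1 = 4
Final answer: 4


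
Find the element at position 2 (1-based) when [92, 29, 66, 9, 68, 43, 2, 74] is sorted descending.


Sort descending: [92, 74, 68, 66, 43, 29, 9, 2]
The 2nd element (1-indexed) is at index 1.
Value = 74
Final answer: 74


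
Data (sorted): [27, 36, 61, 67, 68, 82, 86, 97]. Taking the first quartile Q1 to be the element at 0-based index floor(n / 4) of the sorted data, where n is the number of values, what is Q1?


The list has n = 8 elements.
Q1 index = floor(8 / 4) = floor(2) = 2
Counting from index 0 in the sorted data, the element at index 2 is 61.
Final answer: 61


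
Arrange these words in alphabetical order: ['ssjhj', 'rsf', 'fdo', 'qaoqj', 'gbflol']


Compare strings character by character (the first differing letter decides):
  'fdo' < 'gbflol' since 'f' < 'g' at position 1
  'gbflol' < 'qaoqj' since 'g' < 'q' at position 1
  'qaoqj' < 'rsf' since 'q' < 'r' at position 1
  'rsf' < 'ssjhj' since 'r' < 's' at position 1
Chaining these comparisons gives the alphabetical order.
Final answer: ['fdo', 'gbflol', 'qaoqj', 'rsf', 'ssjhj']


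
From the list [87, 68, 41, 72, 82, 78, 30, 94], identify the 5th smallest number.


Sort ascending: [30, 41, 68, 72, 78, 82, 87, 94]
The 5th element (1-indexed) is at index 4.
Value = 78
Final answer: 78


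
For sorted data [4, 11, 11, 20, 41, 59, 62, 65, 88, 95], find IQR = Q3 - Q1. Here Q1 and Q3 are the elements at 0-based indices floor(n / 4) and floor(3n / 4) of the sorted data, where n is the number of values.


The data has n = 10 elements.
Q1 index = floor(10 / 4) = floor(2.5) = 2; Q3 index = floor(3 * 10 / 4) = floor(7.5) = 7
Q1 = element at index 2 = 11
Q3 = element at index 7 = 65
IQR = 65 - 11 = 54
Final answer: 54


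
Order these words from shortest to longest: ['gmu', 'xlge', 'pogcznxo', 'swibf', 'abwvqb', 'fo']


Compute lengths:
  'gmu' has length 3
  'xlge' has length 4
  'pogcznxo' has length 8
  'swibf' has length 5
  'abwvqb' has length 6
  'fo' has length 2
Lengths in increasing order: 2 < 3 < 4 < 5 < 6 < 8
Listing the words in that order gives the answer.
Final answer: ['fo', 'gmu', 'xlge', 'swibf', 'abwvqb', 'pogcznxo']


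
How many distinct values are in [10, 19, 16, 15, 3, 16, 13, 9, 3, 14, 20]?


List all unique values:
Distinct values: [3, 9, 10, 13, 14, 15, 16, 19, 20]
Count = 9
Final answer: 9


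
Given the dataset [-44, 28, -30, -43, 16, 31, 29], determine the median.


First, sort the list: [-44, -43, -30, 16, 28, 29, 31]
The list has 7 elements (odd count).
The middle index is 3 (0-based), and the element there is 16.
Final answer: 16


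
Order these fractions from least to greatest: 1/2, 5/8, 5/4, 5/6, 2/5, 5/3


Convert to decimal for comparison:
  1/2 = 0.5
  5/8 = 0.625
  5/4 = 1.25
  5/6 = 0.8333
  2/5 = 0.4
  5/3 = 1.6667
Decimals in increasing order: 0.4 < 0.5 < 0.625 < 0.8333 < 1.25 < 1.6667
Writing each back as its fraction gives the sorted order.
Final answer: 2/5, 1/2, 5/8, 5/6, 5/4, 5/3


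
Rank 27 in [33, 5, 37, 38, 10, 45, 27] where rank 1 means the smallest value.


Sort ascending: [5, 10, 27, 33, 37, 38, 45]
Find 27 in the sorted list.
27 is at position 3 (1-indexed).
Final answer: 3


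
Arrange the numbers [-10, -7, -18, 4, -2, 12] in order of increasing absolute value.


Compute absolute values:
  |-10| = 10
  |-7| = 7
  |-18| = 18
  |4| = 4
  |-2| = 2
  |12| = 12
Absolute values in increasing order: 2 < 4 < 7 < 10 < 12 < 18
Listing the original numbers in that order gives the answer.
Final answer: [-2, 4, -7, -10, 12, -18]


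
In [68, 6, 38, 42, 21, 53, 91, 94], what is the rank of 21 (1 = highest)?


Sort descending: [94, 91, 68, 53, 42, 38, 21, 6]
Find 21 in the sorted list.
21 is at position 7.
Final answer: 7


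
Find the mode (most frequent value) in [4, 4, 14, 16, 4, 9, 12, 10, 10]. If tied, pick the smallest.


Count the frequency of each value:
  4 appears 3 time(s)
  9 appears 1 time(s)
  10 appears 2 time(s)
  12 appears 1 time(s)
  14 appears 1 time(s)
  16 appears 1 time(s)
Maximum frequency is 3.
Only 4 reaches that frequency, so it is the mode.
Final answer: 4


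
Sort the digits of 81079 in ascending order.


The number 81079 has digits: 8, 1, 0, 7, 9
Sorted: 0, 1, 7, 8, 9
Joining the sorted digits gives the result.
Final answer: 01789


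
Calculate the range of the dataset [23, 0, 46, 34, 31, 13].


Maximum value: 46
Minimum value: 0
Range = 46 - 0 = 46
Final answer: 46


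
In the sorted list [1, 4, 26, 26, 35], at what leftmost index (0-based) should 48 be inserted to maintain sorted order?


List is sorted: [1, 4, 26, 26, 35]
We need the leftmost position where 48 can be inserted, i.e. the first index whose element is >= 48 (or the end of the list if none is).
Binary search with low=0, high=5 (0-based indices):
  low=0, high=5, mid=2: a[2]=26 < 48, so low = 3
  low=3, high=5, mid=4: a[4]=35 < 48, so low = 5
Now low = high = 5, so the insertion index is 5.
Final answer: 5


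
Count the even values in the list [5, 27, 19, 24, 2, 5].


Check each element:
  5 is odd
  27 is odd
  19 is odd
  24 is even
  2 is even
  5 is odd
Evens: [24, 2]
Count of evens = 2
Final answer: 2


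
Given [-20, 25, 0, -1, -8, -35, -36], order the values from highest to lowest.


Original list: [-20, 25, 0, -1, -8, -35, -36]
Repeatedly take the largest remaining element:
  Remaining [-20, 25, 0, -1, -8, -35, -36] -> largest is 25
  Remaining [-20, 0, -1, -8, -35, -36] -> largest is 0
  Remaining [-20, -1, -8, -35, -36] -> largest is -1
  Remaining [-20, -8, -35, -36] -> largest is -8
  Remaining [-20, -35, -36] -> largest is -20
  Remaining [-35, -36] -> largest is -35
  Remaining [-36] -> largest is -36
Collecting the picks in order gives the descending list.
Final answer: [25, 0, -1, -8, -20, -35, -36]


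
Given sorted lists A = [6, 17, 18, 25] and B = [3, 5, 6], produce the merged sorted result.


List A: [6, 17, 18, 25]
List B: [3, 5, 6]
Repeatedly compare the front elements and take the smaller:
  6 vs 3 -> take 3
  6 vs 5 -> take 5
  6 vs 6 -> take 6
  17 vs 6 -> take 6
  B is exhausted; append the rest of A: [17, 18, 25]
Final answer: [3, 5, 6, 6, 17, 18, 25]


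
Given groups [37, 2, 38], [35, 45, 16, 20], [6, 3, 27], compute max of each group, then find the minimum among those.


Find max of each group:
  Group 1: [37, 2, 38] -> max = 38
  Group 2: [35, 45, 16, 20] -> max = 45
  Group 3: [6, 3, 27] -> max = 27
Maxes: [38, 45, 27]
Minimum of maxes = 27
Final answer: 27


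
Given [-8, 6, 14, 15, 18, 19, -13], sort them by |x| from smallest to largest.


Compute absolute values:
  |-8| = 8
  |6| = 6
  |14| = 14
  |15| = 15
  |18| = 18
  |19| = 19
  |-13| = 13
Absolute values in increasing order: 6 < 8 < 13 < 14 < 15 < 18 < 19
Listing the original numbers in that order gives the answer.
Final answer: [6, -8, -13, 14, 15, 18, 19]


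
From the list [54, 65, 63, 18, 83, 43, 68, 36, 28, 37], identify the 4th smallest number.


Sort ascending: [18, 28, 36, 37, 43, 54, 63, 65, 68, 83]
The 4th element (1-indexed) is at index 3.
Value = 37
Final answer: 37


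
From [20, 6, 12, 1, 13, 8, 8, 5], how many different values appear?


List all unique values:
Distinct values: [1, 5, 6, 8, 12, 13, 20]
Count = 7
Final answer: 7


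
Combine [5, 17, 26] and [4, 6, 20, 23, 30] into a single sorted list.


List A: [5, 17, 26]
List B: [4, 6, 20, 23, 30]
Repeatedly compare the front elements and take the smaller:
  5 vs 4 -> take 4
  5 vs 6 -> take 5
  17 vs 6 -> take 6
  17 vs 20 -> take 17
  26 vs 20 -> take 20
  26 vs 23 -> take 23
  26 vs 30 -> take 26
  A is exhausted; append the rest of B: [30]
Final answer: [4, 5, 6, 17, 20, 23, 26, 30]


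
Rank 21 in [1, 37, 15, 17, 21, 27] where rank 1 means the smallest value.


Sort ascending: [1, 15, 17, 21, 27, 37]
Find 21 in the sorted list.
21 is at position 4 (1-indexed).
Final answer: 4


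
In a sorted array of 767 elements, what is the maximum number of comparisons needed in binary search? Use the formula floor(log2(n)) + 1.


Binary search halves the search space each step.
Maximum comparisons = floor(log2(767)) + 1
log2(767) = 9.5831
floor(log2(767)) = 9, so 9 + 1 = 10
Final answer: 10


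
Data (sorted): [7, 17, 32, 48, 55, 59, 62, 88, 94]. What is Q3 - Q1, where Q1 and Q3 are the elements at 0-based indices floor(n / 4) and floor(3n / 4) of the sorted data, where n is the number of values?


The data has n = 9 elements.
Q1 index = floor(9 / 4) = floor(2.25) = 2; Q3 index = floor(3 * 9 / 4) = floor(6.75) = 6
Q1 = element at index 2 = 32
Q3 = element at index 6 = 62
IQR = 62 - 32 = 30
Final answer: 30


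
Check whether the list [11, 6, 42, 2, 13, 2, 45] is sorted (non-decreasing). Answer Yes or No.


Check consecutive pairs:
  11 <= 6? False
  6 <= 42? True
  42 <= 2? False
  2 <= 13? True
  13 <= 2? False
  2 <= 45? True
3 consecutive pair(s) are out of order, so the list is not sorted.
Final answer: No


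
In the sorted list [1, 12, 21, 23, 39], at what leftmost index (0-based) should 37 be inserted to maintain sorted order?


List is sorted: [1, 12, 21, 23, 39]
We need the leftmost position where 37 can be inserted, i.e. the first index whose element is >= 37 (or the end of the list if none is).
Binary search with low=0, high=5 (0-based indices):
  low=0, high=5, mid=2: a[2]=21 < 37, so low = 3
  low=3, high=5, mid=4: a[4]=39 >= 37, so high = 4
  low=3, high=4, mid=3: a[3]=23 < 37, so low = 4
Now low = high = 4, so the insertion index is 4.
Final answer: 4


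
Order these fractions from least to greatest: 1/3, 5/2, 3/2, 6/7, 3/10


Convert to decimal for comparison:
  1/3 = 0.3333
  5/2 = 2.5
  3/2 = 1.5
  6/7 = 0.8571
  3/10 = 0.3
Decimals in increasing order: 0.3 < 0.3333 < 0.8571 < 1.5 < 2.5
Writing each back as its fraction gives the sorted order.
Final answer: 3/10, 1/3, 6/7, 3/2, 5/2


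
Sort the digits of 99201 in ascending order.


The number 99201 has digits: 9, 9, 2, 0, 1
Sorted: 0, 1, 2, 9, 9
Joining the sorted digits gives the result.
Final answer: 01299


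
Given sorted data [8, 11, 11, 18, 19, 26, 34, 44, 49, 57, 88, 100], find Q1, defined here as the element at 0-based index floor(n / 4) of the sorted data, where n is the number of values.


The list has n = 12 elements.
Q1 index = floor(12 / 4) = floor(3) = 3
Counting from index 0 in the sorted data, the element at index 3 is 18.
Final answer: 18


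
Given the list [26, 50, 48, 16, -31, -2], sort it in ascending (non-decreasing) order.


Original list: [26, 50, 48, 16, -31, -2]
Repeatedly take the smallest remaining element:
  Remaining [26, 50, 48, 16, -31, -2] -> smallest is -31
  Remaining [26, 50, 48, 16, -2] -> smallest is -2
  Remaining [26, 50, 48, 16] -> smallest is 16
  Remaining [26, 50, 48] -> smallest is 26
  Remaining [50, 48] -> smallest is 48
  Remaining [50] -> smallest is 50
Collecting the picks in order gives the sorted list.
Final answer: [-31, -2, 16, 26, 48, 50]


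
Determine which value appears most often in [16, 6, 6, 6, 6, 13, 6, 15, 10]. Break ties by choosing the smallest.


Count the frequency of each value:
  6 appears 5 time(s)
  10 appears 1 time(s)
  13 appears 1 time(s)
  15 appears 1 time(s)
  16 appears 1 time(s)
Maximum frequency is 5.
Only 6 reaches that frequency, so it is the mode.
Final answer: 6


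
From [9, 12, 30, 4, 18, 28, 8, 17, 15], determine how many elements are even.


Check each element:
  9 is odd
  12 is even
  30 is even
  4 is even
  18 is even
  28 is even
  8 is even
  17 is odd
  15 is odd
Evens: [12, 30, 4, 18, 28, 8]
Count of evens = 6
Final answer: 6


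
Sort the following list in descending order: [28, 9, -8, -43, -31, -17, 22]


Original list: [28, 9, -8, -43, -31, -17, 22]
Repeatedly take the largest remaining element:
  Remaining [28, 9, -8, -43, -31, -17, 22] -> largest is 28
  Remaining [9, -8, -43, -31, -17, 22] -> largest is 22
  Remaining [9, -8, -43, -31, -17] -> largest is 9
  Remaining [-8, -43, -31, -17] -> largest is -8
  Remaining [-43, -31, -17] -> largest is -17
  Remaining [-43, -31] -> largest is -31
  Remaining [-43] -> largest is -43
Collecting the picks in order gives the descending list.
Final answer: [28, 22, 9, -8, -17, -31, -43]


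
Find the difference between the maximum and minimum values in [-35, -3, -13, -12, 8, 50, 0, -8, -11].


Maximum value: 50
Minimum value: -35
Range = 50 - (-35) = 85
Final answer: 85


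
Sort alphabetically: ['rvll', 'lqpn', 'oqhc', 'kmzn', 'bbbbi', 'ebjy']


Compare strings character by character (the first differing letter decides):
  'bbbbi' < 'ebjy' since 'b' < 'e' at position 1
  'ebjy' < 'kmzn' since 'e' < 'k' at position 1
  'kmzn' < 'lqpn' since 'k' < 'l' at position 1
  'lqpn' < 'oqhc' since 'l' < 'o' at position 1
  'oqhc' < 'rvll' since 'o' < 'r' at position 1
Chaining these comparisons gives the alphabetical order.
Final answer: ['bbbbi', 'ebjy', 'kmzn', 'lqpn', 'oqhc', 'rvll']


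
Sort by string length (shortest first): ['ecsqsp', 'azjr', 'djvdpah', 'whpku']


Compute lengths:
  'ecsqsp' has length 6
  'azjr' has length 4
  'djvdpah' has length 7
  'whpku' has length 5
Lengths in increasing order: 4 < 5 < 6 < 7
Listing the words in that order gives the answer.
Final answer: ['azjr', 'whpku', 'ecsqsp', 'djvdpah']


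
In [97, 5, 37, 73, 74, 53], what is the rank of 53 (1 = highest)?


Sort descending: [97, 74, 73, 53, 37, 5]
Find 53 in the sorted list.
53 is at position 4.
Final answer: 4


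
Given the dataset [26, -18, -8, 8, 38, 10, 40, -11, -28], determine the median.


First, sort the list: [-28, -18, -11, -8, 8, 10, 26, 38, 40]
The list has 9 elements (odd count).
The middle index is 4 (0-based), and the element there is 8.
Final answer: 8


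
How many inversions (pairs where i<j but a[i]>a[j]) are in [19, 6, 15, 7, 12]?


For each element, count the later elements that are smaller than it:
  19 (index 0): smaller elements after it = [6, 15, 7, 12] -> 4
  6 (index 1): smaller elements after it = [] -> 0
  15 (index 2): smaller elements after it = [7, 12] -> 2
  7 (index 3): smaller elements after it = [] -> 0
Total inversions = 4 + 0 + 2 + 0 = 6
Final answer: 6


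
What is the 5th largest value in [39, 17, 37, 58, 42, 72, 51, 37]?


Sort descending: [72, 58, 51, 42, 39, 37, 37, 17]
The 5th element (1-indexed) is at index 4.
Value = 39
Final answer: 39


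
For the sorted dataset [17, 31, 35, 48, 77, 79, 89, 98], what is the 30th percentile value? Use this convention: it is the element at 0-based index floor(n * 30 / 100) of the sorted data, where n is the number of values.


The dataset has n = 8 elements.
Index = floor(8 * 30 / 100) = floor(240 / 100) = floor(2.4) = 2
Counting from index 0 in the sorted data, the element at index 2 is 35.
Final answer: 35


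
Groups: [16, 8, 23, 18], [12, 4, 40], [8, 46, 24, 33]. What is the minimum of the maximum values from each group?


Find max of each group:
  Group 1: [16, 8, 23, 18] -> max = 23
  Group 2: [12, 4, 40] -> max = 40
  Group 3: [8, 46, 24, 33] -> max = 46
Maxes: [23, 40, 46]
Minimum of maxes = 23
Final answer: 23


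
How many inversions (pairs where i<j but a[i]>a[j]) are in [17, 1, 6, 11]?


For each element, count the later elements that are smaller than it:
  17 (index 0): smaller elements after it = [1, 6, 11] -> 3
  1 (index 1): smaller elements after it = [] -> 0
  6 (index 2): smaller elements after it = [] -> 0
Total inversions = 3 + 0 + 0 = 3
Final answer: 3


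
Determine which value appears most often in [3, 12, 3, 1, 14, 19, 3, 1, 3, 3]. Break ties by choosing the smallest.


Count the frequency of each value:
  1 appears 2 time(s)
  3 appears 5 time(s)
  12 appears 1 time(s)
  14 appears 1 time(s)
  19 appears 1 time(s)
Maximum frequency is 5.
Only 3 reaches that frequency, so it is the mode.
Final answer: 3


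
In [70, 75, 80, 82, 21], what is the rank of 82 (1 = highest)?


Sort descending: [82, 80, 75, 70, 21]
Find 82 in the sorted list.
82 is at position 1.
Final answer: 1


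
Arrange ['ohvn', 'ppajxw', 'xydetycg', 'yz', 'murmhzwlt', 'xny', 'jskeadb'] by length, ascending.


Compute lengths:
  'ohvn' has length 4
  'ppajxw' has length 6
  'xydetycg' has length 8
  'yz' has length 2
  'murmhzwlt' has length 9
  'xny' has length 3
  'jskeadb' has length 7
Lengths in increasing order: 2 < 3 < 4 < 6 < 7 < 8 < 9
Listing the words in that order gives the answer.
Final answer: ['yz', 'xny', 'ohvn', 'ppajxw', 'jskeadb', 'xydetycg', 'murmhzwlt']


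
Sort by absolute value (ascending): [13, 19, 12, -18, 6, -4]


Compute absolute values:
  |13| = 13
  |19| = 19
  |12| = 12
  |-18| = 18
  |6| = 6
  |-4| = 4
Absolute values in increasing order: 4 < 6 < 12 < 13 < 18 < 19
Listing the original numbers in that order gives the answer.
Final answer: [-4, 6, 12, 13, -18, 19]


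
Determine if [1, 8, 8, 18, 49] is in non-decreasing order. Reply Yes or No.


Check consecutive pairs:
  1 <= 8? True
  8 <= 8? True
  8 <= 18? True
  18 <= 49? True
Every consecutive pair is in order, so the list is non-decreasing.
Final answer: Yes


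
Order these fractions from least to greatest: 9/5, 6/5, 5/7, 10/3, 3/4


Convert to decimal for comparison:
  9/5 = 1.8
  6/5 = 1.2
  5/7 = 0.7143
  10/3 = 3.3333
  3/4 = 0.75
Decimals in increasing order: 0.7143 < 0.75 < 1.2 < 1.8 < 3.3333
Writing each back as its fraction gives the sorted order.
Final answer: 5/7, 3/4, 6/5, 9/5, 10/3


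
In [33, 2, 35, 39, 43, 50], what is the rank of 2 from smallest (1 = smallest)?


Sort ascending: [2, 33, 35, 39, 43, 50]
Find 2 in the sorted list.
2 is at position 1 (1-indexed).
Final answer: 1


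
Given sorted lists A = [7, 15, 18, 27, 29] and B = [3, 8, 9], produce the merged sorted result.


List A: [7, 15, 18, 27, 29]
List B: [3, 8, 9]
Repeatedly compare the front elements and take the smaller:
  7 vs 3 -> take 3
  7 vs 8 -> take 7
  15 vs 8 -> take 8
  15 vs 9 -> take 9
  B is exhausted; append the rest of A: [15, 18, 27, 29]
Final answer: [3, 7, 8, 9, 15, 18, 27, 29]


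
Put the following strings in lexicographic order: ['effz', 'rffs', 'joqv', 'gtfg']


Compare strings character by character (the first differing letter decides):
  'effz' < 'gtfg' since 'e' < 'g' at position 1
  'gtfg' < 'joqv' since 'g' < 'j' at position 1
  'joqv' < 'rffs' since 'j' < 'r' at position 1
Chaining these comparisons gives the alphabetical order.
Final answer: ['effz', 'gtfg', 'joqv', 'rffs']


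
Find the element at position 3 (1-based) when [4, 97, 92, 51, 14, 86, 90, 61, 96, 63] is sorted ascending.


Sort ascending: [4, 14, 51, 61, 63, 86, 90, 92, 96, 97]
The 3rd element (1-indexed) is at index 2.
Value = 51
Final answer: 51


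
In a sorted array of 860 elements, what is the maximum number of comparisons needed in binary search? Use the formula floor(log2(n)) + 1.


Binary search halves the search space each step.
Maximum comparisons = floor(log2(860)) + 1
log2(860) = 9.7482
floor(log2(860)) = 9, so 9 + 1 = 10
Final answer: 10


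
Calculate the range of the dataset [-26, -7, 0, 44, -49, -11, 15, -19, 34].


Maximum value: 44
Minimum value: -49
Range = 44 - (-49) = 93
Final answer: 93


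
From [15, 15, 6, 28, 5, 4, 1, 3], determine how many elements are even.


Check each element:
  15 is odd
  15 is odd
  6 is even
  28 is even
  5 is odd
  4 is even
  1 is odd
  3 is odd
Evens: [6, 28, 4]
Count of evens = 3
Final answer: 3


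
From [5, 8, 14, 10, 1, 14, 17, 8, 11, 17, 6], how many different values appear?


List all unique values:
Distinct values: [1, 5, 6, 8, 10, 11, 14, 17]
Count = 8
Final answer: 8


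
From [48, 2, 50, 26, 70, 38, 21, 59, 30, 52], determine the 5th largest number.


Sort descending: [70, 59, 52, 50, 48, 38, 30, 26, 21, 2]
The 5th element (1-indexed) is at index 4.
Value = 48
Final answer: 48


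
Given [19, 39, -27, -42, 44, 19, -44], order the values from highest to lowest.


Original list: [19, 39, -27, -42, 44, 19, -44]
Repeatedly take the largest remaining element:
  Remaining [19, 39, -27, -42, 44, 19, -44] -> largest is 44
  Remaining [19, 39, -27, -42, 19, -44] -> largest is 39
  Remaining [19, -27, -42, 19, -44] -> largest is 19
  Remaining [-27, -42, 19, -44] -> largest is 19
  Remaining [-27, -42, -44] -> largest is -27
  Remaining [-42, -44] -> largest is -42
  Remaining [-44] -> largest is -44
Collecting the picks in order gives the descending list.
Final answer: [44, 39, 19, 19, -27, -42, -44]


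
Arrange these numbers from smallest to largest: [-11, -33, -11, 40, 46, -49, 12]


Original list: [-11, -33, -11, 40, 46, -49, 12]
Repeatedly take the smallest remaining element:
  Remaining [-11, -33, -11, 40, 46, -49, 12] -> smallest is -49
  Remaining [-11, -33, -11, 40, 46, 12] -> smallest is -33
  Remaining [-11, -11, 40, 46, 12] -> smallest is -11
  Remaining [-11, 40, 46, 12] -> smallest is -11
  Remaining [40, 46, 12] -> smallest is 12
  Remaining [40, 46] -> smallest is 40
  Remaining [46] -> smallest is 46
Collecting the picks in order gives the sorted list.
Final answer: [-49, -33, -11, -11, 12, 40, 46]


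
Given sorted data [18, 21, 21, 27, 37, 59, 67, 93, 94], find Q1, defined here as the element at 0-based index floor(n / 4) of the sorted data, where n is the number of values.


The list has n = 9 elements.
Q1 index = floor(9 / 4) = floor(2.25) = 2
Counting from index 0 in the sorted data, the element at index 2 is 21.
Final answer: 21


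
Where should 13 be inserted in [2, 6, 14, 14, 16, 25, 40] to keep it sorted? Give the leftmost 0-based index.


List is sorted: [2, 6, 14, 14, 16, 25, 40]
We need the leftmost position where 13 can be inserted, i.e. the first index whose element is >= 13 (or the end of the list if none is).
Binary search with low=0, high=7 (0-based indices):
  low=0, high=7, mid=3: a[3]=14 >= 13, so high = 3
  low=0, high=3, mid=1: a[1]=6 < 13, so low = 2
  low=2, high=3, mid=2: a[2]=14 >= 13, so high = 2
Now low = high = 2, so the insertion index is 2.
Final answer: 2


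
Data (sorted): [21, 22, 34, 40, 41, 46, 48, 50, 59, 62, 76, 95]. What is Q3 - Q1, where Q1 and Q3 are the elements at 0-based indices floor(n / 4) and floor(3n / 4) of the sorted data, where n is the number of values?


The data has n = 12 elements.
Q1 index = floor(12 / 4) = floor(3) = 3; Q3 index = floor(3 * 12 / 4) = floor(9) = 9
Q1 = element at index 3 = 40
Q3 = element at index 9 = 62
IQR = 62 - 40 = 22
Final answer: 22


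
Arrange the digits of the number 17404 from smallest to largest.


The number 17404 has digits: 1, 7, 4, 0, 4
Sorted: 0, 1, 4, 4, 7
Joining the sorted digits gives the result.
Final answer: 01447


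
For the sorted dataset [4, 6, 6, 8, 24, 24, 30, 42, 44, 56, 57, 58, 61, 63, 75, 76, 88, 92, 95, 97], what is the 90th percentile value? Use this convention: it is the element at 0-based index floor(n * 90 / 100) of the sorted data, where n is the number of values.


The dataset has n = 20 elements.
Index = floor(20 * 90 / 100) = floor(1800 / 100) = floor(18) = 18
Counting from index 0 in the sorted data, the element at index 18 is 95.
Final answer: 95


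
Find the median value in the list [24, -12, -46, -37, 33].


First, sort the list: [-46, -37, -12, 24, 33]
The list has 5 elements (odd count).
The middle index is 2 (0-based), and the element there is -12.
Final answer: -12


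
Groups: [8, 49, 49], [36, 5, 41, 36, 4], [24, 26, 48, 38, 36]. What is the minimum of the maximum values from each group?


Find max of each group:
  Group 1: [8, 49, 49] -> max = 49
  Group 2: [36, 5, 41, 36, 4] -> max = 41
  Group 3: [24, 26, 48, 38, 36] -> max = 48
Maxes: [49, 41, 48]
Minimum of maxes = 41
Final answer: 41


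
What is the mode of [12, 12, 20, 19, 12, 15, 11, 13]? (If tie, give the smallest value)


Count the frequency of each value:
  11 appears 1 time(s)
  12 appears 3 time(s)
  13 appears 1 time(s)
  15 appears 1 time(s)
  19 appears 1 time(s)
  20 appears 1 time(s)
Maximum frequency is 3.
Only 12 reaches that frequency, so it is the mode.
Final answer: 12


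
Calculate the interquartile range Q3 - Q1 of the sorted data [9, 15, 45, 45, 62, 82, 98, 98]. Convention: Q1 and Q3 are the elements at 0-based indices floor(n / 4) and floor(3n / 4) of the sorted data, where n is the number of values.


The data has n = 8 elements.
Q1 index = floor(8 / 4) = floor(2) = 2; Q3 index = floor(3 * 8 / 4) = floor(6) = 6
Q1 = element at index 2 = 45
Q3 = element at index 6 = 98
IQR = 98 - 45 = 53
Final answer: 53


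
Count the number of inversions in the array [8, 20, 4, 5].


For each element, count the later elements that are smaller than it:
  8 (index 0): smaller elements after it = [4, 5] -> 2
  20 (index 1): smaller elements after it = [4, 5] -> 2
  4 (index 2): smaller elements after it = [] -> 0
Total inversions = 2 + 2 + 0 = 4
Final answer: 4


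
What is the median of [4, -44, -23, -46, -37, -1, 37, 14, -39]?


First, sort the list: [-46, -44, -39, -37, -23, -1, 4, 14, 37]
The list has 9 elements (odd count).
The middle index is 4 (0-based), and the element there is -23.
Final answer: -23


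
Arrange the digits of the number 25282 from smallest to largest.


The number 25282 has digits: 2, 5, 2, 8, 2
Sorted: 2, 2, 2, 5, 8
Joining the sorted digits gives the result.
Final answer: 22258


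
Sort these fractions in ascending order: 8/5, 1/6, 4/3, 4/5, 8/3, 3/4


Convert to decimal for comparison:
  8/5 = 1.6
  1/6 = 0.1667
  4/3 = 1.3333
  4/5 = 0.8
  8/3 = 2.6667
  3/4 = 0.75
Decimals in increasing order: 0.1667 < 0.75 < 0.8 < 1.3333 < 1.6 < 2.6667
Writing each back as its fraction gives the sorted order.
Final answer: 1/6, 3/4, 4/5, 4/3, 8/5, 8/3


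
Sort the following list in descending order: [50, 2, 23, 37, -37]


Original list: [50, 2, 23, 37, -37]
Repeatedly take the largest remaining element:
  Remaining [50, 2, 23, 37, -37] -> largest is 50
  Remaining [2, 23, 37, -37] -> largest is 37
  Remaining [2, 23, -37] -> largest is 23
  Remaining [2, -37] -> largest is 2
  Remaining [-37] -> largest is -37
Collecting the picks in order gives the descending list.
Final answer: [50, 37, 23, 2, -37]


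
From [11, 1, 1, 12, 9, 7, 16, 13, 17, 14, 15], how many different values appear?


List all unique values:
Distinct values: [1, 7, 9, 11, 12, 13, 14, 15, 16, 17]
Count = 10
Final answer: 10


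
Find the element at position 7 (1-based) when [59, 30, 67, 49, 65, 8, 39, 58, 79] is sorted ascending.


Sort ascending: [8, 30, 39, 49, 58, 59, 65, 67, 79]
The 7th element (1-indexed) is at index 6.
Value = 65
Final answer: 65


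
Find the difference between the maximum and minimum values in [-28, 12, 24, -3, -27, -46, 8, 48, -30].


Maximum value: 48
Minimum value: -46
Range = 48 - (-46) = 94
Final answer: 94


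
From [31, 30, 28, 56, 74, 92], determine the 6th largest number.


Sort descending: [92, 74, 56, 31, 30, 28]
The 6th element (1-indexed) is at index 5.
Value = 28
Final answer: 28


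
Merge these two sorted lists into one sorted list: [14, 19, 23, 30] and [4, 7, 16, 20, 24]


List A: [14, 19, 23, 30]
List B: [4, 7, 16, 20, 24]
Repeatedly compare the front elements and take the smaller:
  14 vs 4 -> take 4
  14 vs 7 -> take 7
  14 vs 16 -> take 14
  19 vs 16 -> take 16
  19 vs 20 -> take 19
  23 vs 20 -> take 20
  23 vs 24 -> take 23
  30 vs 24 -> take 24
  B is exhausted; append the rest of A: [30]
Final answer: [4, 7, 14, 16, 19, 20, 23, 24, 30]


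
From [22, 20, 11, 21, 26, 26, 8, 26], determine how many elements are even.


Check each element:
  22 is even
  20 is even
  11 is odd
  21 is odd
  26 is even
  26 is even
  8 is even
  26 is even
Evens: [22, 20, 26, 26, 8, 26]
Count of evens = 6
Final answer: 6


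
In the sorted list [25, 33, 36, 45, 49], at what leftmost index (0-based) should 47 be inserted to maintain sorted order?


List is sorted: [25, 33, 36, 45, 49]
We need the leftmost position where 47 can be inserted, i.e. the first index whose element is >= 47 (or the end of the list if none is).
Binary search with low=0, high=5 (0-based indices):
  low=0, high=5, mid=2: a[2]=36 < 47, so low = 3
  low=3, high=5, mid=4: a[4]=49 >= 47, so high = 4
  low=3, high=4, mid=3: a[3]=45 < 47, so low = 4
Now low = high = 4, so the insertion index is 4.
Final answer: 4


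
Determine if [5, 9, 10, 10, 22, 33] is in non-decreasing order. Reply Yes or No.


Check consecutive pairs:
  5 <= 9? True
  9 <= 10? True
  10 <= 10? True
  10 <= 22? True
  22 <= 33? True
Every consecutive pair is in order, so the list is non-decreasing.
Final answer: Yes


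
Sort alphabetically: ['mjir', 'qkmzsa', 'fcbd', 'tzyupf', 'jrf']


Compare strings character by character (the first differing letter decides):
  'fcbd' < 'jrf' since 'f' < 'j' at position 1
  'jrf' < 'mjir' since 'j' < 'm' at position 1
  'mjir' < 'qkmzsa' since 'm' < 'q' at position 1
  'qkmzsa' < 'tzyupf' since 'q' < 't' at position 1
Chaining these comparisons gives the alphabetical order.
Final answer: ['fcbd', 'jrf', 'mjir', 'qkmzsa', 'tzyupf']


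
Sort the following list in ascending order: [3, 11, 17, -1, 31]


Original list: [3, 11, 17, -1, 31]
Repeatedly take the smallest remaining element:
  Remaining [3, 11, 17, -1, 31] -> smallest is -1
  Remaining [3, 11, 17, 31] -> smallest is 3
  Remaining [11, 17, 31] -> smallest is 11
  Remaining [17, 31] -> smallest is 17
  Remaining [31] -> smallest is 31
Collecting the picks in order gives the sorted list.
Final answer: [-1, 3, 11, 17, 31]


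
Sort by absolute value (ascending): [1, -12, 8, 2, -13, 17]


Compute absolute values:
  |1| = 1
  |-12| = 12
  |8| = 8
  |2| = 2
  |-13| = 13
  |17| = 17
Absolute values in increasing order: 1 < 2 < 8 < 12 < 13 < 17
Listing the original numbers in that order gives the answer.
Final answer: [1, 2, 8, -12, -13, 17]


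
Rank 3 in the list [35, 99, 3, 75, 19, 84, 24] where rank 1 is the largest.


Sort descending: [99, 84, 75, 35, 24, 19, 3]
Find 3 in the sorted list.
3 is at position 7.
Final answer: 7


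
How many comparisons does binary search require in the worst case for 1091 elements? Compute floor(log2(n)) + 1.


Binary search halves the search space each step.
Maximum comparisons = floor(log2(1091)) + 1
log2(1091) = 10.0914
floor(log2(1091)) = 10, so 10 + 1 = 11
Final answer: 11


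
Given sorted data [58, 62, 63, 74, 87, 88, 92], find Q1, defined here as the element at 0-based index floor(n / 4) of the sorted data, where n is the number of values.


The list has n = 7 elements.
Q1 index = floor(7 / 4) = floor(1.75) = 1
Counting from index 0 in the sorted data, the element at index 1 is 62.
Final answer: 62
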